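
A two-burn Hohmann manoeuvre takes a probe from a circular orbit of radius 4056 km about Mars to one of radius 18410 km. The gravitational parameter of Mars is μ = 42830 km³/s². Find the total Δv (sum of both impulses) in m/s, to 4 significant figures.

Δv = 1519 m/s

Transfer-ellipse semi-major axis a_t = (r₁ + r₂)/2 = (4056 + 18410)/2 = 11233 km.
At r₁ the circular-orbit speed is v₁ = √(μ/r₁) = 3.2496 km/s.
Transfer-orbit speed at r₁ (vis-viva equation): v_p = √[μ(2/r₁ − 1/a_t)] = 4.1601 km/s.
First burn Δv₁ = |v_p − v₁| = 0.9105 km/s.
At r₂, v₂ = √(μ/r₂) = 1.52527 km/s.
Transfer-orbit speed at r₂: v_a = √[μ(2/r₂ − 1/a_t)] = 0.916533 km/s.
Second burn Δv₂ = |v₂ − v_a| = 0.6087 km/s.
Δv = Δv₁ + Δv₂ = 0.9105 + 0.6087 = 1.519 km/s.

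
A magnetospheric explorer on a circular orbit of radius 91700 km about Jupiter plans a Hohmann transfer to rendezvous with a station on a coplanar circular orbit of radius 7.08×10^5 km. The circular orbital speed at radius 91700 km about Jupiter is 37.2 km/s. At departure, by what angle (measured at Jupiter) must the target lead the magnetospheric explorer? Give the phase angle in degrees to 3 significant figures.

φ = 104°

From the circular-orbit relation v² = μ/r at r = 91700 km: μ = v²r = (37.2)² × 91700 = 1.26898×10^8 km³/s².
The Hohmann ellipse has a_t = (r₁ + r₂)/2 = 3.9985×10^5 km.
The half-period of the transfer ellipse is t = π√(a_t³/μ) = 70512.8 s.
The target's mean motion on its circular orbit is ω₂ = √(μ/r₂³) = 1.89094×10^-5 rad/s.
Angle swept by the target during transfer: ω₂·t = 1.3334 rad = 76.40°.
Arrival is 180° from departure on the ellipse, so φ = 180° − 76.40° = 104°.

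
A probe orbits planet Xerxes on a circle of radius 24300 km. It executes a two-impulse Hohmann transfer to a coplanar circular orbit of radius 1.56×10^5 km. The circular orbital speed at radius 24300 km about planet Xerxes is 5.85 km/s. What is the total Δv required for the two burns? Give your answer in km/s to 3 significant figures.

Δv = 2.96 km/s

From the circular-orbit relation v² = μ/r at r = 24300 km: μ = v²r = (5.85)² × 24300 = 8.31607×10^5 km³/s².
Transfer-ellipse semi-major axis a_t = (r₁ + r₂)/2 = (24300 + 1.560×10^5)/2 = 90150 km.
At r₁ the circular-orbit speed is v₁ = √(μ/r₁) = 5.8500 km/s.
Transfer-orbit speed at r₁ (v² = μ(2/r − 1/a)): v_p = √[μ(2/r₁ − 1/a_t)] = 7.6955 km/s.
First burn Δv₁ = |v_p − v₁| = 1.8455 km/s.
Circular speed at r₂: v₂ = √(μ/r₂) = 2.30886 km/s.
Transfer-orbit speed at r₂: v_a = √[μ(2/r₂ − 1/a_t)] = 1.19872 km/s.
Second burn Δv₂ = |v₂ − v_a| = 1.1101 km/s.
Δv = Δv₁ + Δv₂ = 1.8455 + 1.1101 = 2.956 km/s.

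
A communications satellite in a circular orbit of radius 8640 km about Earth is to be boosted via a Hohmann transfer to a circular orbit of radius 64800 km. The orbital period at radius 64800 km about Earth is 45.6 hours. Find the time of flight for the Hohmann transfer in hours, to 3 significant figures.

t = 9.73 hours

From Kepler's third law T² = 4π²r³/μ at r = 64800 km, T = 45.6 hours = 45.6 × 3600 s = 1.6416×10^5 s: μ = 4π²r³/T² = 3.98612×10^5 km³/s².
Semi-major axis of the transfer orbit: a_t = (8640 + 64800)/2 = 36720 km.
Transfer time t = π√(a_t³/μ) = π√((36720)³ / 3.98612×10^5) = 35013 s.
Converting: 35013 s ÷ 3600 s/hour = 9.73 hours.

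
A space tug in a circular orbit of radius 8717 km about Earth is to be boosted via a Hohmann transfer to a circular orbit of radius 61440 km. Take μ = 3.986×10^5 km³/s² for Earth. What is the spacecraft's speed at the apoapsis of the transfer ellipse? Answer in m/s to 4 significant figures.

Semi-major axis of the transfer orbit: a_t = (8717 + 61440)/2 = 35078.5 km.
The apoapsis of the transfer ellipse is at r = 61440 km.
From the vis-viva equation, v = √[μ(2/r − 1/a_t)] = 1.270 km/s.

v = 1270 m/s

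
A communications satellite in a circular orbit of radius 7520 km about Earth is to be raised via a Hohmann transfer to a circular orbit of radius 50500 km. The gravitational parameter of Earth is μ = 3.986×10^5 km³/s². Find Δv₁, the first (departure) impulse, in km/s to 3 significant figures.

Transfer-ellipse semi-major axis a_t = (r₁ + r₂)/2 = (7520 + 50500)/2 = 29010 km.
On the circular orbit at r = 7520 km, v_c = √(μ/r) = 7.2805 km/s.
Transfer-orbit speed at the same r (vis-viva, a = a_t): v_t = √[μ(2/r − 1/a_t)] = 9.6058 km/s.
Δv₁ = |v_t − v_c| = |9.6058 − 7.2805| = 2.325 km/s.

Δv₁ = 2.33 km/s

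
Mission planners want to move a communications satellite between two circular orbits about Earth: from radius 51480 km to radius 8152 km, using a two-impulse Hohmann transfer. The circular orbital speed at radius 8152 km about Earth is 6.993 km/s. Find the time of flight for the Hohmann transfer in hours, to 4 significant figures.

t = 7.116 hours

From the circular-orbit relation v² = μ/r at r = 8152 km: μ = v²r = (6.993)² × 8152 = 3.98650×10^5 km³/s².
The Hohmann ellipse has a_t = (r₁ + r₂)/2 = 29816 km.
By Kepler's third law the transfer-orbit period is T = 2π√(a_t³/μ), so t = T/2 = 25617 s.
Converting: 25617 s ÷ 3600 s/hour = 7.116 hours.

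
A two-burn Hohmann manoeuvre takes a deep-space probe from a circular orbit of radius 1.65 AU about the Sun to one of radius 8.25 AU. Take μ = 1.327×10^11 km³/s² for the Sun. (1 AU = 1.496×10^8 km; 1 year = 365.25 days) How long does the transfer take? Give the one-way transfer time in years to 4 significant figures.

t = 5.507 years

In km: r₁ = 1.65 × 1.496×10^8 = 2.4684×10^8 km; r₂ = 8.25 × 1.496×10^8 = 1.2342×10^9 km.
The Hohmann ellipse has a_t = (r₁ + r₂)/2 = 7.4052×10^8 km.
Transfer time t = π√(a_t³/μ) = π√((7.4052×10^8)³ / 1.327×10^11) = 1.738×10^8 s.
Converting: 1.738×10^8 s ÷ 3.15576×10^7 s/year (365.25 × 86400) = 5.507 years.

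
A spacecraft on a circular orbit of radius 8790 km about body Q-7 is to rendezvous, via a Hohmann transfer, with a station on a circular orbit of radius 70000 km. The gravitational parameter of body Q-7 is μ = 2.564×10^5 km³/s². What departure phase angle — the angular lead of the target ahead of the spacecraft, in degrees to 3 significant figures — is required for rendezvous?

φ = 104°

Transfer-ellipse semi-major axis a_t = (r₁ + r₂)/2 = (8790 + 70000)/2 = 39395 km.
The half-period of the transfer ellipse is t = π√(a_t³/μ) = 48512 s.
Target angular speed ω₂ = √(μ/r₂³) = 2.7341×10^-5 rad/s.
Angle swept by the target during transfer: ω₂·t = 1.3264 rad = 76.00°.
The spacecraft traverses 180° on the transfer ellipse, so the target must lead by 180° − 76.00° = 104°.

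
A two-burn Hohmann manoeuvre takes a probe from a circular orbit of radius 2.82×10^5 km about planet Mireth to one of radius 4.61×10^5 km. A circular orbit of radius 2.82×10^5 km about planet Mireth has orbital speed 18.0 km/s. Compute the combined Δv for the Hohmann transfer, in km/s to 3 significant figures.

Δv = 3.86 km/s

From the circular-orbit relation v² = μ/r at r = 2.82×10^5 km: μ = v²r = (18.0)² × 2.82×10^5 = 9.13680×10^7 km³/s².
The Hohmann ellipse has a_t = (r₁ + r₂)/2 = 3.715×10^5 km.
At r₁ the circular-orbit speed is v₁ = √(μ/r₁) = 18.0000 km/s.
Transfer-orbit speed at r₁ (vis-viva): v_p = √[μ(2/r₁ − 1/a_t)] = 20.0513 km/s.
First burn Δv₁ = |v_p − v₁| = 2.0513 km/s.
Circular speed at r₂: v₂ = √(μ/r₂) = 14.0782 km/s.
Transfer-orbit speed at r₂: v_a = √[μ(2/r₂ − 1/a_t)] = 12.2657 km/s.
Second burn Δv₂ = |v₂ − v_a| = 1.8125 km/s.
Total Δv = Δv₁ + Δv₂ = 3.864 km/s.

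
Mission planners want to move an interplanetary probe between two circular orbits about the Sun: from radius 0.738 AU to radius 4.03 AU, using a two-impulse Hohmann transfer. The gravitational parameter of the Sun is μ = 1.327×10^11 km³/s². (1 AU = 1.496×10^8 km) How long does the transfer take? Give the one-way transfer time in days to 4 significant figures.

t = 672.3 days

In km: r₁ = 0.738 × 1.496×10^8 = 1.104048×10^8 km; r₂ = 4.03 × 1.496×10^8 = 6.02888×10^8 km.
Semi-major axis of the transfer orbit: a_t = (1.104048×10^8 + 6.02888×10^8)/2 = 3.566464×10^8 km.
Half the transfer-orbit period gives t = π√(a_t³/μ) = 5.809×10^7 s.
Converting: 5.809×10^7 s ÷ 86400 s/day = 672.3 days.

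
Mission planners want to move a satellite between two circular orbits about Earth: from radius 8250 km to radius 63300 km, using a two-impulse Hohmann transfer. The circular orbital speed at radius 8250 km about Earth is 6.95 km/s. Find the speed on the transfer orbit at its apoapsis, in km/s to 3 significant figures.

From the circular-orbit relation v² = μ/r at r = 8250 km: μ = v²r = (6.95)² × 8250 = 3.98496×10^5 km³/s².
Semi-major axis of the transfer orbit: a_t = (8250 + 63300)/2 = 35775 km.
The apoapsis of the transfer ellipse is at r = 63300 km.
Vis-viva: v = √[μ(2/r − 1/a_t)] = √[3.98496×10^5 × (2/63300 − 1/35775)] = 1.205 km/s.

v = 1.20 km/s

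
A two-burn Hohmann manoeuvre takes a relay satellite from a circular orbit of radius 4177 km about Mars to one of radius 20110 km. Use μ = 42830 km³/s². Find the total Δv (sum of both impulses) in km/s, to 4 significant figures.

Δv = 1.522 km/s

The Hohmann ellipse has a_t = (r₁ + r₂)/2 = 12143.5 km.
Circular speed at r₁: v₁ = √(μ/r₁) = √(42830/4177) = 3.20215 km/s.
Transfer-orbit speed at r₁ (vis-viva): v_p = √[μ(2/r₁ − 1/a_t)] = 4.12075 km/s.
First burn Δv₁ = |v_p − v₁| = 0.9186 km/s.
At r₂, v₂ = √(μ/r₂) = 1.4594 km/s.
Transfer-orbit speed at r₂: v_a = √[μ(2/r₂ − 1/a_t)] = 0.85591 km/s.
Second burn Δv₂ = |v₂ − v_a| = 0.6035 km/s.
Δv = Δv₁ + Δv₂ = 0.9186 + 0.6035 = 1.522 km/s.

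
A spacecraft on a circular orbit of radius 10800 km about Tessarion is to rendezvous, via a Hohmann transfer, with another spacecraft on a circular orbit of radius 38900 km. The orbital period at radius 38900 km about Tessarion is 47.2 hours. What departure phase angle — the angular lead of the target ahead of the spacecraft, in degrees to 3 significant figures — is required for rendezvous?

From Kepler's third law T² = 4π²r³/μ at r = 38900 km, T = 47.2 hours = 47.2 × 3600 s = 1.6992×10^5 s: μ = 4π²r³/T² = 80485.9 km³/s².
Semi-major axis of the transfer orbit: a_t = (10800 + 38900)/2 = 24850 km.
The half-period of the transfer ellipse is t = π√(a_t³/μ) = 43380 s.
The target's mean motion on its circular orbit is ω₂ = √(μ/r₂³) = 3.698×10^-5 rad/s.
Angle swept by the target during transfer: ω₂·t = 1.604 rad = 91.90°.
Arrival is 180° from departure on the ellipse, so φ = 180° − 91.90° = 88.1°.

φ = 88.1°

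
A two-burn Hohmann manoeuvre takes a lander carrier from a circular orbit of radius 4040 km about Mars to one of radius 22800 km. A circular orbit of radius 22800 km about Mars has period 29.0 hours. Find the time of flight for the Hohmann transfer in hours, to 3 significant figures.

t = 6.55 hours

From Kepler's third law T² = 4π²r³/μ at r = 22800 km, T = 29.0 hours = 29.0 × 3600 s = 1.044×10^5 s: μ = 4π²r³/T² = 42930.2 km³/s².
The Hohmann ellipse has a_t = (r₁ + r₂)/2 = 13420 km.
Transfer time t = π√(a_t³/μ) = π√((13420)³ / 42930.2) = 23570 s.
Converting: 23570 s ÷ 3600 s/hour = 6.55 hours.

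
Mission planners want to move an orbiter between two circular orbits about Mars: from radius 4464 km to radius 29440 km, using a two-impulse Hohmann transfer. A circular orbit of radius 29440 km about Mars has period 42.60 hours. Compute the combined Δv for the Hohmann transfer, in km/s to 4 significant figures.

Δv = 1.572 km/s

From Kepler's third law T² = 4π²r³/μ at r = 29440 km, T = 42.60 hours = 42.60 × 3600 s = 1.5336×10^5 s: μ = 4π²r³/T² = 42830.1 km³/s².
The Hohmann ellipse has a_t = (r₁ + r₂)/2 = 16952 km.
Circular speed at r₁: v₁ = √(μ/r₁) = √(42830.1/4464) = 3.0975 km/s.
On the transfer ellipse at r₁, v² = μ(2/r − 1/a) gives v_p = √[μ(2/r₁ − 1/a_t)] = 4.0820 km/s.
First burn Δv₁ = |v_p − v₁| = 0.9845 km/s.
Circular speed at r₂: v₂ = √(μ/r₂) = 1.20616 km/s.
Transfer-orbit speed at r₂: v_a = √[μ(2/r₂ − 1/a_t)] = 0.618952 km/s.
Second burn Δv₂ = |v₂ − v_a| = 0.5872 km/s.
Total Δv = Δv₁ + Δv₂ = 1.572 km/s.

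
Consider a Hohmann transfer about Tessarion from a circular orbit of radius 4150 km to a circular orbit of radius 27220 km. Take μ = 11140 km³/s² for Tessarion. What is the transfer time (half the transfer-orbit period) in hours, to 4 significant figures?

Transfer-ellipse semi-major axis a_t = (r₁ + r₂)/2 = (4150 + 27220)/2 = 15685 km.
Transfer time t = π√(a_t³/μ) = π√((15685)³ / 11140) = 58470 s.
Converting: 58470 s ÷ 3600 s/hour = 16.24 hours.

t = 16.24 hours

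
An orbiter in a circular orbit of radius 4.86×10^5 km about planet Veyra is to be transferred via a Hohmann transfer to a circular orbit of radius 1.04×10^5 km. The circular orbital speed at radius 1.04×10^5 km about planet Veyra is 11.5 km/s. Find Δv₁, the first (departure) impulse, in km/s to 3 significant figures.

Δv₁ = 2.16 km/s

From the circular-orbit relation v² = μ/r at r = 1.04×10^5 km: μ = v²r = (11.5)² × 1.04×10^5 = 1.37540×10^7 km³/s².
Transfer-ellipse semi-major axis a_t = (r₁ + r₂)/2 = (4.860×10^5 + 1.040×10^5)/2 = 2.950×10^5 km.
Circular speed at r = 4.860×10^5 km: v_c = √(μ/r) = 5.320 km/s.
Vis-viva on the transfer ellipse at r = 4.860×10^5 km gives v_t = √[μ(2/r − 1/a_t)] = 3.159 km/s.
Δv₁ = |v_t − v_c| = |3.159 − 5.320| = 2.161 km/s.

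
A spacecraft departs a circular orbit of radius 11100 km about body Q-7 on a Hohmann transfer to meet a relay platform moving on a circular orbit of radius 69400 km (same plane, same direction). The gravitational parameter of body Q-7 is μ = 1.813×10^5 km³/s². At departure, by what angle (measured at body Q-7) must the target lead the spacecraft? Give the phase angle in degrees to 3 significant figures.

Semi-major axis of the transfer orbit: a_t = (11100 + 69400)/2 = 40250 km.
The half-period of the transfer ellipse is t = π√(a_t³/μ) = 59579.904 s.
The target's mean motion on its circular orbit is ω₂ = √(μ/r₂³) = 2.3289475×10^-5 rad/s.
Angle swept by the target during transfer: ω₂·t = 1.387585 rad = 79.503°.
Arrival is 180° from departure on the ellipse, so φ = 180° − 79.503° = 100°.

φ = 100°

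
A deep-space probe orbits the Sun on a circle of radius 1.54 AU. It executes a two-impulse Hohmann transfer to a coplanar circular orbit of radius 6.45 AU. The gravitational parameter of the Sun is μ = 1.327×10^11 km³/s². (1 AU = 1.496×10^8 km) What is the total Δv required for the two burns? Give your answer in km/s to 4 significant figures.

Δv = 10.94 km/s

In km: r₁ = 1.54 × 1.496×10^8 = 2.30384×10^8 km; r₂ = 6.45 × 1.496×10^8 = 9.6492×10^8 km.
Transfer-ellipse semi-major axis a_t = (r₁ + r₂)/2 = (2.30384×10^8 + 9.6492×10^8)/2 = 5.97652×10^8 km.
Circular speed at r₁: v₁ = √(μ/r₁) = √(1.327×10^11/2.30384×10^8) = 24.000 km/s.
On the transfer ellipse at r₁, v² = μ(2/r − 1/a) gives v_p = √[μ(2/r₁ − 1/a_t)] = 30.495 km/s.
First burn Δv₁ = |v_p − v₁| = 6.495 km/s.
Circular speed at r₂: v₂ = √(μ/r₂) = 11.727 km/s.
Transfer-orbit speed at r₂: v_a = √[μ(2/r₂ − 1/a_t)] = 7.2810 km/s.
Second burn Δv₂ = |v₂ − v_a| = 4.446 km/s.
Δv = Δv₁ + Δv₂ = 6.495 + 4.446 = 10.94 km/s.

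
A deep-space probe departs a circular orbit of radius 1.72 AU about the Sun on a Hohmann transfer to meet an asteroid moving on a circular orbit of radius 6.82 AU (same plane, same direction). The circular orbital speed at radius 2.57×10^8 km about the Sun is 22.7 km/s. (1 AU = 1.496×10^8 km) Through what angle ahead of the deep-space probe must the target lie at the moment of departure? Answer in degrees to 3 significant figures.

φ = 90.8°

From the circular-orbit relation v² = μ/r at r = 2.57×10^8 km: μ = v²r = (22.7)² × 2.57×10^8 = 1.32430×10^11 km³/s².
In km: r₁ = 1.72 × 1.496×10^8 = 2.57312×10^8 km; r₂ = 6.82 × 1.496×10^8 = 1.020272×10^9 km.
Semi-major axis of the transfer orbit: a_t = (2.57312×10^8 + 1.020272×10^9)/2 = 6.38792×10^8 km.
The half-period of the transfer ellipse is t = π√(a_t³/μ) = 1.39379×10^8 s.
Target angular speed ω₂ = √(μ/r₂³) = 1.11665×10^-8 rad/s.
Angle swept by the target during transfer: ω₂·t = 1.55638 rad = 89.17°.
The deep-space probe traverses 180° on the transfer ellipse, so the target must lead by 180° − 89.17° = 90.8°.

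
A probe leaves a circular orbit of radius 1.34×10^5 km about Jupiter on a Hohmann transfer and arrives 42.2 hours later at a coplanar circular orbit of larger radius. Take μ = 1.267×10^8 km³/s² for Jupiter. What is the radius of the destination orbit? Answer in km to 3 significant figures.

Transfer time t = 42.2 hours = 1.5192×10^5 s, and t = π√(a_t³/μ).
So a_t = (μ t²/π²)^(1/3) = (1.267×10^8 × (1.5192×10^5)² / π²)^(1/3) = 6.6666×10^5 km.
Since a_t = (r₁ + r₂)/2, r₂ = 2a_t − r₁ = 2×6.6666×10^5 − 1.340×10^5 = 1.19932×10^6 km.

r₂ = 1.20×10^6 km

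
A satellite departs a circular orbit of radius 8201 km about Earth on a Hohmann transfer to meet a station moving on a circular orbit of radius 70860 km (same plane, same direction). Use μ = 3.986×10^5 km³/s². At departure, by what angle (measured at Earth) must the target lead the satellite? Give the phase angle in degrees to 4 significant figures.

φ = 105.0°

Semi-major axis of the transfer orbit: a_t = (8201 + 70860)/2 = 39530.5 km.
The half-period of the transfer ellipse is t = π√(a_t³/μ) = 39110 s.
Target angular speed ω₂ = √(μ/r₂³) = 3.347×10^-5 rad/s.
Angle swept by the target during transfer: ω₂·t = 1.309 rad = 75.00°.
The satellite traverses 180° on the transfer ellipse, so the target must lead by 180° − 75.00° = 105.0°.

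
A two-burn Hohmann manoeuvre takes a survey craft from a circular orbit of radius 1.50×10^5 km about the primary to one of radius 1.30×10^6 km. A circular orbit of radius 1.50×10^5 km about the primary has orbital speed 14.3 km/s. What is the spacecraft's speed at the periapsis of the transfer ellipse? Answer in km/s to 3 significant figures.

v = 19.1 km/s

From the circular-orbit relation v² = μ/r at r = 1.50×10^5 km: μ = v²r = (14.3)² × 1.50×10^5 = 3.06735×10^7 km³/s².
The Hohmann ellipse has a_t = (r₁ + r₂)/2 = 7.250×10^5 km.
The periapsis of the transfer ellipse is at r = 1.500×10^5 km.
From the vis-viva equation, v = √[μ(2/r − 1/a_t)] = 19.15 km/s.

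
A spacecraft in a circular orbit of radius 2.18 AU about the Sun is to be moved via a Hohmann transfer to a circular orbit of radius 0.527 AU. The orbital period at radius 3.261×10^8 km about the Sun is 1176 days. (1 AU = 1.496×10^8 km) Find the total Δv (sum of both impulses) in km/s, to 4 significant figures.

Δv = 18.62 km/s

From Kepler's third law T² = 4π²r³/μ at r = 3.261×10^8 km, T = 1176 days = 1176 × 86400 s = 1.016064×10^8 s: μ = 4π²r³/T² = 1.32608×10^11 km³/s².
In km: r₁ = 2.18 × 1.496×10^8 = 3.26128×10^8 km; r₂ = 0.527 × 1.496×10^8 = 7.88392×10^7 km.
Semi-major axis of the transfer orbit: a_t = (3.26128×10^8 + 7.88392×10^7)/2 = 2.024836×10^8 km.
At r₁ the circular-orbit speed is v₁ = √(μ/r₁) = 20.165 km/s.
Transfer-orbit speed at r₁ (vis-viva): v_a = √[μ(2/r₁ − 1/a_t)] = 12.583 km/s.
First burn Δv₁ = |v_a − v₁| = 7.582 km/s.
At r₂, v₂ = √(μ/r₂) = 41.01 km/s.
Transfer-orbit speed at r₂: v_p = √[μ(2/r₂ − 1/a_t)] = 52.05 km/s.
Second burn Δv₂ = |v₂ − v_p| = 11.04 km/s.
Δv = Δv₁ + Δv₂ = 7.582 + 11.04 = 18.62 km/s.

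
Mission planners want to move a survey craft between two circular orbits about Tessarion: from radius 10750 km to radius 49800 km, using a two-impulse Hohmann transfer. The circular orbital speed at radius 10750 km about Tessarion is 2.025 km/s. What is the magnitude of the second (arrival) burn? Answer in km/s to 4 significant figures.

From the circular-orbit relation v² = μ/r at r = 10750 km: μ = v²r = (2.025)² × 10750 = 44081.7 km³/s².
Transfer-ellipse semi-major axis a_t = (r₁ + r₂)/2 = (10750 + 49800)/2 = 30275 km.
On the circular orbit at r = 49800 km, v_c = √(μ/r) = 0.9408 km/s.
Vis-viva on the transfer ellipse at r = 49800 km gives v_t = √[μ(2/r − 1/a_t)] = 0.5606 km/s.
Δv₂ = |v_t − v_c| = |0.5606 − 0.9408| = 0.3802 km/s.

Δv₂ = 0.3802 km/s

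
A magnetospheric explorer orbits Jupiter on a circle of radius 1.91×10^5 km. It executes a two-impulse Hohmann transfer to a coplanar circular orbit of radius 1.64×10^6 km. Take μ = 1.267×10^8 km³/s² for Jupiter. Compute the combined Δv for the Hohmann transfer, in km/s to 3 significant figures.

Semi-major axis of the transfer orbit: a_t = (1.910×10^5 + 1.640×10^6)/2 = 9.155×10^5 km.
Circular speed at r₁: v₁ = √(μ/r₁) = √(1.267×10^8/1.910×10^5) = 25.756 km/s.
Transfer-orbit speed at r₁ (v² = μ(2/r − 1/a)): v_p = √[μ(2/r₁ − 1/a_t)] = 34.472 km/s.
First burn Δv₁ = |v_p − v₁| = 8.716 km/s.
At r₂, v₂ = √(μ/r₂) = 8.790 km/s.
Transfer-orbit speed at r₂: v_a = √[μ(2/r₂ − 1/a_t)] = 4.015 km/s.
Second burn Δv₂ = |v₂ − v_a| = 4.775 km/s.
Δv = Δv₁ + Δv₂ = 8.716 + 4.775 = 13.49 km/s.

Δv = 13.5 km/s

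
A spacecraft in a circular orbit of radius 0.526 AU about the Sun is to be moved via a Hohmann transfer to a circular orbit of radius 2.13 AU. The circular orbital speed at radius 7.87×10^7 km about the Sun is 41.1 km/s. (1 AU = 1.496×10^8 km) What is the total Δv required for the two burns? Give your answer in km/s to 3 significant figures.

From the circular-orbit relation v² = μ/r at r = 7.87×10^7 km: μ = v²r = (41.1)² × 7.87×10^7 = 1.32941×10^11 km³/s².
In km: r₁ = 0.526 × 1.496×10^8 = 7.86896×10^7 km; r₂ = 2.13 × 1.496×10^8 = 3.18648×10^8 km.
Transfer-ellipse semi-major axis a_t = (r₁ + r₂)/2 = (7.86896×10^7 + 3.18648×10^8)/2 = 1.986688×10^8 km.
At r₁ the circular-orbit speed is v₁ = √(μ/r₁) = 41.10 km/s.
On the transfer ellipse at r₁, vis-viva gives v_p = √[μ(2/r₁ − 1/a_t)] = 52.05 km/s.
First burn Δv₁ = |v_p − v₁| = 10.95 km/s.
Circular speed at r₂: v₂ = √(μ/r₂) = 20.426 km/s.
Transfer-orbit speed at r₂: v_a = √[μ(2/r₂ − 1/a_t)] = 12.855 km/s.
Second burn Δv₂ = |v₂ − v_a| = 7.571 km/s.
Δv = Δv₁ + Δv₂ = 10.95 + 7.571 = 18.52 km/s.

Δv = 18.5 km/s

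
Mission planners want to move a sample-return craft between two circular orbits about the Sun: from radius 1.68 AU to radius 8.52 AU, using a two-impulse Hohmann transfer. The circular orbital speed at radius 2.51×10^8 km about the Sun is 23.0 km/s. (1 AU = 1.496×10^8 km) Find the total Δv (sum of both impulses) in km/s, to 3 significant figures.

From the circular-orbit relation v² = μ/r at r = 2.51×10^8 km: μ = v²r = (23.0)² × 2.51×10^8 = 1.32779×10^11 km³/s².
In km: r₁ = 1.68 × 1.496×10^8 = 2.51328×10^8 km; r₂ = 8.52 × 1.496×10^8 = 1.274592×10^9 km.
The Hohmann ellipse has a_t = (r₁ + r₂)/2 = 7.6296×10^8 km.
Circular speed at r₁: v₁ = √(μ/r₁) = √(1.32779×10^11/2.51328×10^8) = 22.985 km/s.
Transfer-orbit speed at r₁ (vis-viva equation): v_p = √[μ(2/r₁ − 1/a_t)] = 29.708 km/s.
First burn Δv₁ = |v_p − v₁| = 6.723 km/s.
Circular speed at r₂: v₂ = √(μ/r₂) = 10.207 km/s.
Transfer-orbit speed at r₂: v_a = √[μ(2/r₂ − 1/a_t)] = 5.8580 km/s.
Second burn Δv₂ = |v₂ − v_a| = 4.349 km/s.
Δv = Δv₁ + Δv₂ = 6.723 + 4.349 = 11.07 km/s.

Δv = 11.1 km/s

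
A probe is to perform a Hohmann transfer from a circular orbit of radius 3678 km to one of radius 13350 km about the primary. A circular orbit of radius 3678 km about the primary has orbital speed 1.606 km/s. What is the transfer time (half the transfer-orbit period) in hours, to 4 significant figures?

From the circular-orbit relation v² = μ/r at r = 3678 km: μ = v²r = (1.606)² × 3678 = 9486.43 km³/s².
The Hohmann ellipse has a_t = (r₁ + r₂)/2 = 8514 km.
Transfer time t = π√(a_t³/μ) = π√((8514)³ / 9486.43) = 25340 s.
Converting: 25340 s ÷ 3600 s/hour = 7.039 hours.

t = 7.039 hours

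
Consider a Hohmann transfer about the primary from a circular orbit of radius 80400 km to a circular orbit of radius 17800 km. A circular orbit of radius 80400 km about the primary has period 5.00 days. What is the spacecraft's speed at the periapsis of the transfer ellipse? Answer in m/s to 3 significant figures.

v = 3180 m/s

From Kepler's third law T² = 4π²r³/μ at r = 80400 km, T = 5.00 days = 5.00 × 86400 s = 4.320×10^5 s: μ = 4π²r³/T² = 1.09941×10^5 km³/s².
Semi-major axis of the transfer orbit: a_t = (80400 + 17800)/2 = 49100 km.
At periapsis, r = 17800 km.
Vis-viva: v = √[μ(2/r − 1/a_t)] = √[1.09941×10^5 × (2/17800 − 1/49100)] = 3.180 km/s.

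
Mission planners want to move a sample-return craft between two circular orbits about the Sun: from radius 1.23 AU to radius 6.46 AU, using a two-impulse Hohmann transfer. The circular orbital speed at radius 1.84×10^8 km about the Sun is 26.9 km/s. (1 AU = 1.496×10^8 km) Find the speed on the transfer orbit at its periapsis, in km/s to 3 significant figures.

v = 34.9 km/s

From the circular-orbit relation v² = μ/r at r = 1.84×10^8 km: μ = v²r = (26.9)² × 1.84×10^8 = 1.33144×10^11 km³/s².
In km: r₁ = 1.23 × 1.496×10^8 = 1.84008×10^8 km; r₂ = 6.46 × 1.496×10^8 = 9.66416×10^8 km.
Semi-major axis of the transfer orbit: a_t = (1.84008×10^8 + 9.66416×10^8)/2 = 5.75212×10^8 km.
The periapsis of the transfer ellipse is at r = 1.84008×10^8 km.
From the vis-viva equation, v = √[μ(2/r − 1/a_t)] = 34.87 km/s.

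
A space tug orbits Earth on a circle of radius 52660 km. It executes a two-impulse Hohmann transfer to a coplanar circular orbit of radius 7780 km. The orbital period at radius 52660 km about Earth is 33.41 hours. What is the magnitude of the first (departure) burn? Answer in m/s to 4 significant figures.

Δv₁ = 1355 m/s

From Kepler's third law T² = 4π²r³/μ at r = 52660 km, T = 33.41 hours = 33.41 × 3600 s = 1.20276×10^5 s: μ = 4π²r³/T² = 3.98515×10^5 km³/s².
Semi-major axis of the transfer orbit: a_t = (52660 + 7780)/2 = 30220 km.
Circular speed at r = 52660 km: v_c = √(μ/r) = 2.751 km/s.
Transfer-orbit speed at the same r (vis-viva, a = a_t): v_t = √[μ(2/r − 1/a_t)] = 1.396 km/s.
Δv₁ = |v_t − v_c| = |1.396 − 2.751| = 1.355 km/s.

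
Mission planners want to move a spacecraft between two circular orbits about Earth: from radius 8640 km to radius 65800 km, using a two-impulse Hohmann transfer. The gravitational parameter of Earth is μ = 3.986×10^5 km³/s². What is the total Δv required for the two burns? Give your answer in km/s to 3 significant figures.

Δv = 3.51 km/s

Transfer-ellipse semi-major axis a_t = (r₁ + r₂)/2 = (8640 + 65800)/2 = 37220 km.
Circular speed at r₁: v₁ = √(μ/r₁) = √(3.986×10^5/8640) = 6.792 km/s.
Transfer-orbit speed at r₁ (v² = μ(2/r − 1/a)): v_p = √[μ(2/r₁ − 1/a_t)] = 9.031 km/s.
First burn Δv₁ = |v_p − v₁| = 2.239 km/s.
Circular speed at r₂: v₂ = √(μ/r₂) = 2.461 km/s.
Transfer-orbit speed at r₂: v_a = √[μ(2/r₂ − 1/a_t)] = 1.186 km/s.
Second burn Δv₂ = |v₂ − v_a| = 1.275 km/s.
Total Δv = Δv₁ + Δv₂ = 3.514 km/s.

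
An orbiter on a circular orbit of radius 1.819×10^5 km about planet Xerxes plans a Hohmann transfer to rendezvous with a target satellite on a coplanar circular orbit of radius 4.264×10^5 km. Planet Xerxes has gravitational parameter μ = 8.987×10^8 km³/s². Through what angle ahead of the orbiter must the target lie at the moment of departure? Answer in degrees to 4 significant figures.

The Hohmann ellipse has a_t = (r₁ + r₂)/2 = 3.0415×10^5 km.
Transfer time t = π√(a_t³/μ) = 17578 s.
Target angular speed ω₂ = √(μ/r₂³) = 1.0767×10^-4 rad/s.
Angle swept by the target during transfer: ω₂·t = 1.8926 rad = 108.44°.
Arrival is 180° from departure on the ellipse, so φ = 180° − 108.44° = 71.56°.

φ = 71.56°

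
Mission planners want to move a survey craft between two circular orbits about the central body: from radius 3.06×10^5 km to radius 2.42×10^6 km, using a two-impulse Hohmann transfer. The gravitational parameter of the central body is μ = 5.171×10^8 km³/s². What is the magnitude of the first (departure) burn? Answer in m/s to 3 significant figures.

Δv₁ = 13700 m/s

The Hohmann ellipse has a_t = (r₁ + r₂)/2 = 1.363×10^6 km.
On the circular orbit at r = 3.060×10^5 km, v_c = √(μ/r) = 41.11 km/s.
Transfer-orbit speed at the same r (vis-viva, a = a_t): v_t = √[μ(2/r − 1/a_t)] = 54.78 km/s.
Δv₁ = |v_t − v_c| = |54.78 − 41.11| = 13.67 km/s.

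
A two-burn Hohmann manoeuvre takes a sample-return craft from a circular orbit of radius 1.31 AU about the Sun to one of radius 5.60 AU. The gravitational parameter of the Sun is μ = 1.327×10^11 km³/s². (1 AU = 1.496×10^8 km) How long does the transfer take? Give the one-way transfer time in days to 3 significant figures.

t = 1170 days

In km: r₁ = 1.31 × 1.496×10^8 = 1.95976×10^8 km; r₂ = 5.60 × 1.496×10^8 = 8.3776×10^8 km.
Transfer-ellipse semi-major axis a_t = (r₁ + r₂)/2 = (1.95976×10^8 + 8.3776×10^8)/2 = 5.16868×10^8 km.
Transfer time t = π√(a_t³/μ) = π√((5.16868×10^8)³ / 1.327×10^11) = 1.013×10^8 s.
Converting: 1.013×10^8 s ÷ 86400 s/day = 1170 days.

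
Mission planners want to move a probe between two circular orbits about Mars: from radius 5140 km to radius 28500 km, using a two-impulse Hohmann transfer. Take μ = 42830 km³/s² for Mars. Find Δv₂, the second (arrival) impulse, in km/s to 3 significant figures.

Δv₂ = 0.548 km/s

Semi-major axis of the transfer orbit: a_t = (5140 + 28500)/2 = 16820 km.
On the circular orbit at r = 28500 km, v_c = √(μ/r) = 1.2259 km/s.
Vis-viva on the transfer ellipse at r = 28500 km gives v_t = √[μ(2/r − 1/a_t)] = 0.67767 km/s.
Δv₂ = |v_t − v_c| = |0.67767 − 1.2259| = 0.5482 km/s.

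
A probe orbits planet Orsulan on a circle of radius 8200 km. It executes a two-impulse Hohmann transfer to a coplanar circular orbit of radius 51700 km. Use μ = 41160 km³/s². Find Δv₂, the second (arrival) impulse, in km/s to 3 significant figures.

Transfer-ellipse semi-major axis a_t = (r₁ + r₂)/2 = (8200 + 51700)/2 = 29950 km.
On the circular orbit at r = 51700 km, v_c = √(μ/r) = 0.8923 km/s.
Transfer-orbit speed at the same r (vis-viva, a = a_t): v_t = √[μ(2/r − 1/a_t)] = 0.4669 km/s.
Δv₂ = |v_t − v_c| = |0.4669 − 0.8923| = 0.4254 km/s.

Δv₂ = 0.425 km/s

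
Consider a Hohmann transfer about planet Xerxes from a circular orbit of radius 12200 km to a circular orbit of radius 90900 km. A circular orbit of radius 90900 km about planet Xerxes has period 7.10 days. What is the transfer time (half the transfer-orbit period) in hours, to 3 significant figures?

From Kepler's third law T² = 4π²r³/μ at r = 90900 km, T = 7.10 days = 7.10 × 86400 s = 6.1344×10^5 s: μ = 4π²r³/T² = 78796.6 km³/s².
Semi-major axis of the transfer orbit: a_t = (12200 + 90900)/2 = 51550 km.
By Kepler's third law the transfer-orbit period is T = 2π√(a_t³/μ), so t = T/2 = 1.310×10^5 s.
Converting: 1.310×10^5 s ÷ 3600 s/hour = 36.4 hours.

t = 36.4 hours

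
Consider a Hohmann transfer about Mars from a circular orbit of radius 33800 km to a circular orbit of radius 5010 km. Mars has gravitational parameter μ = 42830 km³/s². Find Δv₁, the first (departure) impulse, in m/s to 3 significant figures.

Transfer-ellipse semi-major axis a_t = (r₁ + r₂)/2 = (33800 + 5010)/2 = 19405 km.
Circular speed at r = 33800 km: v_c = √(μ/r) = 1.1257 km/s.
Transfer-orbit speed at the same r (vis-viva, a = a_t): v_t = √[μ(2/r − 1/a_t)] = 0.57198 km/s.
Δv₁ = |v_t − v_c| = |0.57198 − 1.1257| = 0.5537 km/s.

Δv₁ = 554 m/s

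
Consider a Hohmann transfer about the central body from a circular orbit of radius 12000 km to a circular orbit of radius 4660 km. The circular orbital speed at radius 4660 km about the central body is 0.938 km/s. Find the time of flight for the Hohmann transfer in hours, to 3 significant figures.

From the circular-orbit relation v² = μ/r at r = 4660 km: μ = v²r = (0.938)² × 4660 = 4100.07 km³/s².
Transfer-ellipse semi-major axis a_t = (r₁ + r₂)/2 = (12000 + 4660)/2 = 8330 km.
Half the transfer-orbit period gives t = π√(a_t³/μ) = 37300 s.
Converting: 37300 s ÷ 3600 s/hour = 10.4 hours.

t = 10.4 hours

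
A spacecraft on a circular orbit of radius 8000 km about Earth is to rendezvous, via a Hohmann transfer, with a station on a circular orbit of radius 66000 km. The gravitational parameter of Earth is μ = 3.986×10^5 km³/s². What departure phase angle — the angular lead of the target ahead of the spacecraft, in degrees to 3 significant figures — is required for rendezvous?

φ = 104°

Semi-major axis of the transfer orbit: a_t = (8000 + 66000)/2 = 37000 km.
The half-period of the transfer ellipse is t = π√(a_t³/μ) = 35410 s.
The target's mean motion on its circular orbit is ω₂ = √(μ/r₂³) = 3.724×10^-5 rad/s.
Angle swept by the target during transfer: ω₂·t = 1.31867 rad = 75.55°.
The spacecraft traverses 180° on the transfer ellipse, so the target must lead by 180° − 75.55° = 104°.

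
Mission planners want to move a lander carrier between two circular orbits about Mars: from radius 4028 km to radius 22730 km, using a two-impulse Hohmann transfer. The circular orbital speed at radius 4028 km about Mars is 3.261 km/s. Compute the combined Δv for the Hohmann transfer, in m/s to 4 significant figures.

From the circular-orbit relation v² = μ/r at r = 4028 km: μ = v²r = (3.261)² × 4028 = 42834.2 km³/s².
The Hohmann ellipse has a_t = (r₁ + r₂)/2 = 13379 km.
At r₁ the circular-orbit speed is v₁ = √(μ/r₁) = 3.2610 km/s.
Transfer-orbit speed at r₁ (v² = μ(2/r − 1/a)): v_p = √[μ(2/r₁ − 1/a_t)] = 4.2505 km/s.
First burn Δv₁ = |v_p − v₁| = 0.9895 km/s.
At r₂, v₂ = √(μ/r₂) = 1.37276 km/s.
Transfer-orbit speed at r₂: v_a = √[μ(2/r₂ − 1/a_t)] = 0.753232 km/s.
Second burn Δv₂ = |v₂ − v_a| = 0.6195 km/s.
Δv = Δv₁ + Δv₂ = 0.9895 + 0.6195 = 1.609 km/s.

Δv = 1609 m/s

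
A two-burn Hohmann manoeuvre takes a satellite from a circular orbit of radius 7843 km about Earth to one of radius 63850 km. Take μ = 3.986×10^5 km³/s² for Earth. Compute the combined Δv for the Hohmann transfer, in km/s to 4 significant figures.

Semi-major axis of the transfer orbit: a_t = (7843 + 63850)/2 = 35846.5 km.
Circular speed at r₁: v₁ = √(μ/r₁) = √(3.986×10^5/7843) = 7.129 km/s.
Transfer-orbit speed at r₁ (vis-viva equation): v_p = √[μ(2/r₁ − 1/a_t)] = 9.514 km/s.
First burn Δv₁ = |v_p − v₁| = 2.385 km/s.
Circular speed at r₂: v₂ = √(μ/r₂) = 2.499 km/s.
Transfer-orbit speed at r₂: v_a = √[μ(2/r₂ − 1/a_t)] = 1.169 km/s.
Second burn Δv₂ = |v₂ − v_a| = 1.330 km/s.
Δv = Δv₁ + Δv₂ = 2.385 + 1.330 = 3.715 km/s.

Δv = 3.715 km/s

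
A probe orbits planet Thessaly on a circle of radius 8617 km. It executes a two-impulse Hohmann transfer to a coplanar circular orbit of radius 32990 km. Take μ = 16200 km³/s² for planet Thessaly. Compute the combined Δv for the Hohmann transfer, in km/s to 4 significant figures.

The Hohmann ellipse has a_t = (r₁ + r₂)/2 = 20803.5 km.
Circular speed at r₁: v₁ = √(μ/r₁) = √(16200/8617) = 1.3711 km/s.
On the transfer ellipse at r₁, vis-viva gives v_p = √[μ(2/r₁ − 1/a_t)] = 1.7266 km/s.
First burn Δv₁ = |v_p − v₁| = 0.3555 km/s.
Circular speed at r₂: v₂ = √(μ/r₂) = 0.7008 km/s.
Transfer-orbit speed at r₂: v_a = √[μ(2/r₂ − 1/a_t)] = 0.4510 km/s.
Second burn Δv₂ = |v₂ − v_a| = 0.2498 km/s.
Δv = Δv₁ + Δv₂ = 0.3555 + 0.2498 = 0.6053 km/s.

Δv = 0.6053 km/s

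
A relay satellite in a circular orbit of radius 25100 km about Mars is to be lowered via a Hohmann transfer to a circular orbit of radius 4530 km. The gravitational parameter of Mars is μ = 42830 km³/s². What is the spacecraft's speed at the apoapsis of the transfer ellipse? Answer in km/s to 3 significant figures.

Semi-major axis of the transfer orbit: a_t = (25100 + 4530)/2 = 14815 km.
The apoapsis of the transfer ellipse is at r = 25100 km.
Applying v² = μ(2/r − 1/a_t): v = 0.7223 km/s.

v = 0.722 km/s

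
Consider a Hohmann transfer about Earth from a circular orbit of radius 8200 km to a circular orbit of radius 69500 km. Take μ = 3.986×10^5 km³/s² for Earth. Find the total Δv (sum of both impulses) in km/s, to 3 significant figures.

The Hohmann ellipse has a_t = (r₁ + r₂)/2 = 38850 km.
Circular speed at r₁: v₁ = √(μ/r₁) = √(3.986×10^5/8200) = 6.972 km/s.
On the transfer ellipse at r₁, vis-viva equation gives v_p = √[μ(2/r₁ − 1/a_t)] = 9.325 km/s.
First burn Δv₁ = |v_p − v₁| = 2.353 km/s.
At r₂, v₂ = √(μ/r₂) = 2.395 km/s.
Transfer-orbit speed at r₂: v_a = √[μ(2/r₂ − 1/a_t)] = 1.100 km/s.
Second burn Δv₂ = |v₂ − v_a| = 1.295 km/s.
Total Δv = Δv₁ + Δv₂ = 3.648 km/s.

Δv = 3.65 km/s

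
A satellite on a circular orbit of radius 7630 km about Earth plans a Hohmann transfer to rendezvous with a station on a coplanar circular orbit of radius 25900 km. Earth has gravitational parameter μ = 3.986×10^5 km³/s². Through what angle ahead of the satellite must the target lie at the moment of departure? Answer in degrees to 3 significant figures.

φ = 86.3°

Semi-major axis of the transfer orbit: a_t = (7630 + 25900)/2 = 16765 km.
Transfer time t = π√(a_t³/μ) = 10800 s.
The target's mean motion on its circular orbit is ω₂ = √(μ/r₂³) = 1.515×10^-4 rad/s.
Angle swept by the target during transfer: ω₂·t = 1.636 rad = 93.74°.
Arrival is 180° from departure on the ellipse, so φ = 180° − 93.74° = 86.3°.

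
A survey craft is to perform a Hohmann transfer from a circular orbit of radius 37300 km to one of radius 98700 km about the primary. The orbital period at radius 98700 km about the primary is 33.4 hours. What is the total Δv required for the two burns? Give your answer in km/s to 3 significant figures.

From Kepler's third law T² = 4π²r³/μ at r = 98700 km, T = 33.4 hours = 33.4 × 3600 s = 1.2024×10^5 s: μ = 4π²r³/T² = 2.62551×10^6 km³/s².
The Hohmann ellipse has a_t = (r₁ + r₂)/2 = 68000 km.
Circular speed at r₁: v₁ = √(μ/r₁) = √(2.62551×10^6/37300) = 8.3898 km/s.
Transfer-orbit speed at r₁ (vis-viva): v_p = √[μ(2/r₁ − 1/a_t)] = 10.108 km/s.
First burn Δv₁ = |v_p − v₁| = 1.718 km/s.
At r₂, v₂ = √(μ/r₂) = 5.158 km/s.
Transfer-orbit speed at r₂: v_a = √[μ(2/r₂ − 1/a_t)] = 3.820 km/s.
Second burn Δv₂ = |v₂ − v_a| = 1.338 km/s.
Total Δv = Δv₁ + Δv₂ = 3.056 km/s.

Δv = 3.06 km/s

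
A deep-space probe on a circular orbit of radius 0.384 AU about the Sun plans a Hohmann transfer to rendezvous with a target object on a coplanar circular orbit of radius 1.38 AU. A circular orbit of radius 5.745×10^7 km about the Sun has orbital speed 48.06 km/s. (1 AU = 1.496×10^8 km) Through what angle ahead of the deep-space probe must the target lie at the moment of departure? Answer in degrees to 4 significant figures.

φ = 88.03°

From the circular-orbit relation v² = μ/r at r = 5.745×10^7 km: μ = v²r = (48.06)² × 5.745×10^7 = 1.32696×10^11 km³/s².
In km: r₁ = 0.384 × 1.496×10^8 = 5.74464×10^7 km; r₂ = 1.38 × 1.496×10^8 = 2.06448×10^8 km.
The Hohmann ellipse has a_t = (r₁ + r₂)/2 = 1.319472×10^8 km.
Transfer time t = π√(a_t³/μ) = 1.30714×10^7 s.
The target's mean motion on its circular orbit is ω₂ = √(μ/r₂³) = 1.22804×10^-7 rad/s.
Angle swept by the target during transfer: ω₂·t = 1.6052 rad = 91.97°.
Arrival is 180° from departure on the ellipse, so φ = 180° − 91.97° = 88.03°.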